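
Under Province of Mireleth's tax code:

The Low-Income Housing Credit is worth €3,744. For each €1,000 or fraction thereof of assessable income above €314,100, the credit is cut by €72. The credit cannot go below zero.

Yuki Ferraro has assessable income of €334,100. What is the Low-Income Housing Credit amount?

Low-Income Housing Credit: income exceeds €314,100 by €20,000, which is 20 full-or-partial €1,000 increments; reduction = 20 × €72 = €1,440, leaving €2,304.

€2,304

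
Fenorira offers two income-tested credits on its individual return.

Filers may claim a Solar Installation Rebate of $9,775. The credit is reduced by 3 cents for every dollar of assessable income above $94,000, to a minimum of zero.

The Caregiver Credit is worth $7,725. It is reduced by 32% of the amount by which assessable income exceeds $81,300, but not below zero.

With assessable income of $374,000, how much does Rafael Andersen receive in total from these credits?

$1,375

Solar Installation Rebate: 3% of the $280,000 excess over $94,000 is $8,400; credit = $9,775 − $8,400 = $1,375.
Caregiver Credit: 32% of the $292,700 excess over $81,300 is $93,664 ≥ base, so the credit is $0.
Total: $1,375 + $0 = $1,375.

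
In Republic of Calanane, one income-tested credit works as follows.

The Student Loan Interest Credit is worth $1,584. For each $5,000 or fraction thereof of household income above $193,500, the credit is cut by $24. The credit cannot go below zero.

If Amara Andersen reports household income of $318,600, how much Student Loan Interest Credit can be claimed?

$960

Student Loan Interest Credit: income exceeds $193,500 by $125,100, which is 26 full-or-partial $5,000 increments; reduction = 26 × $24 = $624, leaving $960.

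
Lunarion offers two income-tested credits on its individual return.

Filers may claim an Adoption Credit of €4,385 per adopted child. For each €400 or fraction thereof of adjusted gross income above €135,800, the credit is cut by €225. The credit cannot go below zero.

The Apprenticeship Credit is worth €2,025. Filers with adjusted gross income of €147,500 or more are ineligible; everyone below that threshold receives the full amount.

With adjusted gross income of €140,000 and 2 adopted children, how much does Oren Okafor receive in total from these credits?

€8,320

Adoption Credit: base = 2 × €4,385 = €8,770. income exceeds €135,800 by €4,200, which is 11 full-or-partial €400 increments; reduction = 11 × €225 = €2,475, leaving €6,295.
Apprenticeship Credit: €140,000 is below the €147,500 cutoff, so the full €2,025 applies.
Total: €6,295 + €2,025 = €8,320.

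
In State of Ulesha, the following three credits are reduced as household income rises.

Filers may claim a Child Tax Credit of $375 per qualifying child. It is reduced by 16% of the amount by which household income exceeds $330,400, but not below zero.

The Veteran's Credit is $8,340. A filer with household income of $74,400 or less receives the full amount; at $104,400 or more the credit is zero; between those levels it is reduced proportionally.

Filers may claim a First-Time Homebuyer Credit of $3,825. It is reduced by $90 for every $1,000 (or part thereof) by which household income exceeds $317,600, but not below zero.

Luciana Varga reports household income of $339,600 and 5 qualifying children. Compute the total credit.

$2,248

Child Tax Credit: base = 5 × $375 = $1,875. 16% of the $9,200 excess over $330,400 is $1,472; credit = $1,875 − $1,472 = $403.
Veteran's Credit: $339,600 is at or above $104,400, so the credit is $0.
First-Time Homebuyer Credit: income exceeds $317,600 by $22,000, which is 22 full-or-partial $1,000 increments; reduction = 22 × $90 = $1,980, leaving $1,845.
Total: $403 + $0 + $1,845 = $2,248.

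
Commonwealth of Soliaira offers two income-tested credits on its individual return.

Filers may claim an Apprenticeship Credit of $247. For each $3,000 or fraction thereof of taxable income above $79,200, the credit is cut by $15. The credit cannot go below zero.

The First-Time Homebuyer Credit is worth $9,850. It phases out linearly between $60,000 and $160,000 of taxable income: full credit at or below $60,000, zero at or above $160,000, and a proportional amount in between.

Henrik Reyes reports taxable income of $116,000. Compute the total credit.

Apprenticeship Credit: income exceeds $79,200 by $36,800, which is 13 full-or-partial $3,000 increments; reduction = 13 × $15 = $195, leaving $52.
First-Time Homebuyer Credit: $116,000 is $56,000 into a $100,000 phase-out range, leaving 44,000/100,000 of the credit: $9,850 × 44,000/100,000 = $4,334.
Total: $52 + $4,334 = $4,386.

$4,386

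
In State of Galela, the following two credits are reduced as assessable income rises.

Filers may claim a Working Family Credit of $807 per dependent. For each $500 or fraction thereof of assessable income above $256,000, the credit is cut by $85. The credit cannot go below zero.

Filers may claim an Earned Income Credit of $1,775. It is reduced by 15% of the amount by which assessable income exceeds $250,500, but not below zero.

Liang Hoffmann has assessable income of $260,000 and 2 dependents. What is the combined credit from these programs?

Working Family Credit: base = 2 × $807 = $1,614. income exceeds $256,000 by $4,000, which is 8 full-or-partial $500 increments; reduction = 8 × $85 = $680, leaving $934.
Earned Income Credit: 15% of the $9,500 excess over $250,500 is $1,425; credit = $1,775 − $1,425 = $350.
Total: $934 + $350 = $1,284.

$1,284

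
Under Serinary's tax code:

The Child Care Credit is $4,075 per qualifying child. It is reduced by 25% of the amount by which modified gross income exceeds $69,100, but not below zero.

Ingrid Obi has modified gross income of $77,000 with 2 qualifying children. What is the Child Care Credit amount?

Child Care Credit: base = 2 × $4,075 = $8,150. 25% of the $7,900 excess over $69,100 is $1,975; credit = $8,150 − $1,975 = $6,175.

$6,175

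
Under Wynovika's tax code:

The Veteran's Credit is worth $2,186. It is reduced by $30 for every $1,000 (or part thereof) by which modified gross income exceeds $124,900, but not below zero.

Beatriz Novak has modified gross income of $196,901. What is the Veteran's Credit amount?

Veteran's Credit: income exceeds $124,900 by $72,001 → 73 increments × $30 = $2,190 ≥ base, so the credit is $0.

$0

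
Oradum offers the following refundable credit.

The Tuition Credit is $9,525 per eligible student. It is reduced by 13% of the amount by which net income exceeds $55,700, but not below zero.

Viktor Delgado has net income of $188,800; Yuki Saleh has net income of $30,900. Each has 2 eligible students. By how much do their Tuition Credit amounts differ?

Viktor ($188,800): Tuition Credit: base = 2 × $9,525 = $19,050. 13% of the $133,100 excess over $55,700 is $17,303; credit = $19,050 − $17,303 = $1,747.
Yuki ($30,900): Tuition Credit: base = 2 × $9,525 = $19,050. $30,900 is at or below the $55,700 threshold, so the full $19,050 applies.
Difference: |$1,747 − $19,050| = $17,303.

$17,303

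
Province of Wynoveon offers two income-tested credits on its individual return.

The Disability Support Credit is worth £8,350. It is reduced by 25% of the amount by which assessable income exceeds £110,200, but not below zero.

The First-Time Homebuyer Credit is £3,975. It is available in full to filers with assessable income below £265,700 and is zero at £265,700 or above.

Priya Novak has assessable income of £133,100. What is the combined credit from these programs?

Disability Support Credit: 25% of the £22,900 excess over £110,200 is £5,725; credit = £8,350 − £5,725 = £2,625.
First-Time Homebuyer Credit: £133,100 is below the £265,700 cutoff, so the full £3,975 applies.
Total: £2,625 + £3,975 = £6,600.

£6,600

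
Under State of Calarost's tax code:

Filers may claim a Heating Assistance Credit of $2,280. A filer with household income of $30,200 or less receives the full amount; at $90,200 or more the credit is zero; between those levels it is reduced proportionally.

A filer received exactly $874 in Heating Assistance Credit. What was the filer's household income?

$67,200

$874 is 874/2,280 of the full $2,280, so 1,406/2,280 of the $60,000 range has been used: income = $30,200 + $60,000 × 1,406/2,280 = $67,200.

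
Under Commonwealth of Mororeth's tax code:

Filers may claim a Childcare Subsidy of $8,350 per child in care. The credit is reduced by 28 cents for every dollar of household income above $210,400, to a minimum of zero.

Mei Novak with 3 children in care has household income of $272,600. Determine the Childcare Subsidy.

$7,634

Childcare Subsidy: base = 3 × $8,350 = $25,050. 28% of the $62,200 excess over $210,400 is $17,416; credit = $25,050 − $17,416 = $7,634.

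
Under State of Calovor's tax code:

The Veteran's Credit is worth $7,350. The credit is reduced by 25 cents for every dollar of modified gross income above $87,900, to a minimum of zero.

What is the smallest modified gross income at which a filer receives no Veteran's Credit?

The credit falls by 25% of each dollar above $87,900, so it reaches zero when the excess is $7,350 / 25% = $29,400: income = $87,900 + $29,400 = $117,300.

$117,300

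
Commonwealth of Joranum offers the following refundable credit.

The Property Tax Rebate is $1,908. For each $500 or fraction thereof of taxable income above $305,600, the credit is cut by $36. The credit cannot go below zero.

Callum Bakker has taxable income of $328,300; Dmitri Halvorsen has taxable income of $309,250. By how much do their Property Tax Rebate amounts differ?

$1,368

Callum ($328,300): Property Tax Rebate: income exceeds $305,600 by $22,700, which is 46 full-or-partial $500 increments; reduction = 46 × $36 = $1,656, leaving $252.
Dmitri ($309,250): Property Tax Rebate: income exceeds $305,600 by $3,650, which is 8 full-or-partial $500 increments; reduction = 8 × $36 = $288, leaving $1,620.
Difference: |$252 − $1,620| = $1,368.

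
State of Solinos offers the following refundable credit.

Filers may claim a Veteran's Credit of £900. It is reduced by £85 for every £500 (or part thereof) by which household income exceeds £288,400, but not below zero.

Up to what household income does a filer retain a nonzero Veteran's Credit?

After 10 increments the reduction is 10 × £85 = £850, leaving £50; one more increment wipes it out. Increment 10 ends at excess 10 × £500 = £5,000, so the highest qualifying income is £288,400 + £5,000 = £293,400.

£293,400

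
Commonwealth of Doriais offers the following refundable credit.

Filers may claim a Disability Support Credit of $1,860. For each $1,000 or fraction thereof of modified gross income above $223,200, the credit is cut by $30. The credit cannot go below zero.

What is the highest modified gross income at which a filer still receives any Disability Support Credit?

After 61 increments the reduction is 61 × $30 = $1,830, leaving $30; one more increment wipes it out. Increment 61 ends at excess 61 × $1,000 = $61,000, so the highest qualifying income is $223,200 + $61,000 = $284,200.

$284,200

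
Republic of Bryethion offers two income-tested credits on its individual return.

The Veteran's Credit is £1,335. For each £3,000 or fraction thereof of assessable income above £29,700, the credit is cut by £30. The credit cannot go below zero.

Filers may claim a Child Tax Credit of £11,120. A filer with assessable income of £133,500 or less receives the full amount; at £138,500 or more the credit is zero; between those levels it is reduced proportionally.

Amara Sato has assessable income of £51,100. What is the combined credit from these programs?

Veteran's Credit: income exceeds £29,700 by £21,400, which is 8 full-or-partial £3,000 increments; reduction = 8 × £30 = £240, leaving £1,095.
Child Tax Credit: £51,100 is at or below the £133,500 threshold, so the full £11,120 applies.
Total: £1,095 + £11,120 = £12,215.

£12,215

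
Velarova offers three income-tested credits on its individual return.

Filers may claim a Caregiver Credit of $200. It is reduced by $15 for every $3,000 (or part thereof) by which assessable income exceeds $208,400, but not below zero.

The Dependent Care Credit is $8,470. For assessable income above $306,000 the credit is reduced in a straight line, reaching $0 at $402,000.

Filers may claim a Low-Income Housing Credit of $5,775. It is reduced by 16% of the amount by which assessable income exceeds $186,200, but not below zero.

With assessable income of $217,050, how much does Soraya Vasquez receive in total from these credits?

$9,464

Caregiver Credit: income exceeds $208,400 by $8,650, which is 3 full-or-partial $3,000 increments; reduction = 3 × $15 = $45, leaving $155.
Dependent Care Credit: $217,050 is at or below the $306,000 threshold, so the full $8,470 applies.
Low-Income Housing Credit: 16% of the $30,850 excess over $186,200 is $4,936; credit = $5,775 − $4,936 = $839.
Total: $155 + $8,470 + $839 = $9,464.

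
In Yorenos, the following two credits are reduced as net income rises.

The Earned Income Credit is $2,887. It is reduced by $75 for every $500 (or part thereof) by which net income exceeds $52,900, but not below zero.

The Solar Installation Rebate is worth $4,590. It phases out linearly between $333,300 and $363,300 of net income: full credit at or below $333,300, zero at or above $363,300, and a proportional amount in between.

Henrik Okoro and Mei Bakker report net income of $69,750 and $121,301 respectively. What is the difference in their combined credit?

Henrik ($69,750): Earned Income Credit: income exceeds $52,900 by $16,850, which is 34 full-or-partial $500 increments; reduction = 34 × $75 = $2,550, leaving $337. Solar Installation Rebate: $69,750 is at or below the $333,300 threshold, so the full $4,590 applies. total $337 + $4,590 = $4,927
Mei ($121,301): Earned Income Credit: income exceeds $52,900 by $68,401 → 137 increments × $75 = $10,275 ≥ base, so the credit is $0. Solar Installation Rebate: $121,301 is at or below the $333,300 threshold, so the full $4,590 applies. total $0 + $4,590 = $4,590
Difference: |$4,927 − $4,590| = $337.

$337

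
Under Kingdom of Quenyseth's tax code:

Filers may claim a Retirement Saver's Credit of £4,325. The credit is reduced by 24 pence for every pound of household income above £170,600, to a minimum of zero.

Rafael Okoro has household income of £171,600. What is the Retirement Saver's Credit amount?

£4,085

Retirement Saver's Credit: 24% of the £1,000 excess over £170,600 is £240; credit = £4,325 − £240 = £4,085.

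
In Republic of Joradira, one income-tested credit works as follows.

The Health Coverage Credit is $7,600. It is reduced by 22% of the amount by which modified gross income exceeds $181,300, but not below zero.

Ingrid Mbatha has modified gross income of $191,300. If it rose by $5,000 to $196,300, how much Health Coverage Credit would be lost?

At $191,300 — 22% of the $10,000 excess over $181,300 is $2,200; credit = $7,600 − $2,200 = $5,400.
At $196,300 — 22% of the $15,000 excess over $181,300 is $3,300; credit = $7,600 − $3,300 = $4,300.
Lost: $5,400 − $4,300 = $1,100.

$1,100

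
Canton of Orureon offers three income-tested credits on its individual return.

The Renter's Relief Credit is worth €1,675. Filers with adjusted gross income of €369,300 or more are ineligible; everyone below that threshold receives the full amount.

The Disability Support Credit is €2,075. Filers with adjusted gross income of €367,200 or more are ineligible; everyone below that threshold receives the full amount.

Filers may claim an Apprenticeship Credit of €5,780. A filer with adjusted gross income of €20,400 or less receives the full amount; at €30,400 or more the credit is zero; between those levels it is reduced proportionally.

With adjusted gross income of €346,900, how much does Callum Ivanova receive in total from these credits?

Renter's Relief Credit: €346,900 is below the €369,300 cutoff, so the full €1,675 applies.
Disability Support Credit: €346,900 is below the €367,200 cutoff, so the full €2,075 applies.
Apprenticeship Credit: €346,900 is at or above €30,400, so the credit is €0.
Total: €1,675 + €2,075 + €0 = €3,750.

€3,750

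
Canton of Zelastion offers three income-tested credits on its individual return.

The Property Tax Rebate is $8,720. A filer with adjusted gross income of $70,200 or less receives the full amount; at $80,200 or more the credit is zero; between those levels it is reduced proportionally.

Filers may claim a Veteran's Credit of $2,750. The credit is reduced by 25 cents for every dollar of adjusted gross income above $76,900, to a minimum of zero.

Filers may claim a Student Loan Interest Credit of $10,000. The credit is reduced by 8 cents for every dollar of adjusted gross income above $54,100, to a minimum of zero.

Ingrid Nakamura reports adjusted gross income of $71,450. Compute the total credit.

Property Tax Rebate: $71,450 is $1,250 into a $10,000 phase-out range, leaving 8,750/10,000 of the credit: $8,720 × 8,750/10,000 = $7,630.
Veteran's Credit: $71,450 is at or below the $76,900 threshold, so the full $2,750 applies.
Student Loan Interest Credit: 8% of the $17,350 excess over $54,100 is $1,388; credit = $10,000 − $1,388 = $8,612.
Total: $7,630 + $2,750 + $8,612 = $18,992.

$18,992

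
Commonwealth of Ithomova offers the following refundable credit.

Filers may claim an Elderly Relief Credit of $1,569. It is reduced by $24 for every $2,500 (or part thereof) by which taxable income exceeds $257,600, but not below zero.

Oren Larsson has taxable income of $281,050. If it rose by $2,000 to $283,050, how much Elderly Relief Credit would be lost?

At $281,050 — income exceeds $257,600 by $23,450, which is 10 full-or-partial $2,500 increments; reduction = 10 × $24 = $240, leaving $1,329.
At $283,050 — income exceeds $257,600 by $25,450, which is 11 full-or-partial $2,500 increments; reduction = 11 × $24 = $264, leaving $1,305.
Lost: $1,329 − $1,305 = $24.

$24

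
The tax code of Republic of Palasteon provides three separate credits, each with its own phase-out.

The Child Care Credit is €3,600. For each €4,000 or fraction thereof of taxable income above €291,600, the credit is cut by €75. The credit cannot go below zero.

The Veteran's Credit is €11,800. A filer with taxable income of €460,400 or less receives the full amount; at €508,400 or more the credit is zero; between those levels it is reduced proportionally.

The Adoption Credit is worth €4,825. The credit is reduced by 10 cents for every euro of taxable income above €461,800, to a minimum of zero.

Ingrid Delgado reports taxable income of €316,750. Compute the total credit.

€19,700

Child Care Credit: income exceeds €291,600 by €25,150, which is 7 full-or-partial €4,000 increments; reduction = 7 × €75 = €525, leaving €3,075.
Veteran's Credit: €316,750 is at or below the €460,400 threshold, so the full €11,800 applies.
Adoption Credit: €316,750 is at or below the €461,800 threshold, so the full €4,825 applies.
Total: €3,075 + €11,800 + €4,825 = €19,700.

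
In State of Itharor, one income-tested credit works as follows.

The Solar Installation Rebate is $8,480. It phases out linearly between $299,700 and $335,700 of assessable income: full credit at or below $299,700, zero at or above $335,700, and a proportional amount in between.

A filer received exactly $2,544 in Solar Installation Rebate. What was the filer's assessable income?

$2,544 is 2,544/8,480 of the full $8,480, so 5,936/8,480 of the $36,000 range has been used: income = $299,700 + $36,000 × 5,936/8,480 = $324,900.

$324,900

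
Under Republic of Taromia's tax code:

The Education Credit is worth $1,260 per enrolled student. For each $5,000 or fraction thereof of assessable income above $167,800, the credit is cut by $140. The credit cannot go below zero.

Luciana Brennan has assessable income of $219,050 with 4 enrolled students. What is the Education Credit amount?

Education Credit: base = 4 × $1,260 = $5,040. income exceeds $167,800 by $51,250, which is 11 full-or-partial $5,000 increments; reduction = 11 × $140 = $1,540, leaving $3,500.

$3,500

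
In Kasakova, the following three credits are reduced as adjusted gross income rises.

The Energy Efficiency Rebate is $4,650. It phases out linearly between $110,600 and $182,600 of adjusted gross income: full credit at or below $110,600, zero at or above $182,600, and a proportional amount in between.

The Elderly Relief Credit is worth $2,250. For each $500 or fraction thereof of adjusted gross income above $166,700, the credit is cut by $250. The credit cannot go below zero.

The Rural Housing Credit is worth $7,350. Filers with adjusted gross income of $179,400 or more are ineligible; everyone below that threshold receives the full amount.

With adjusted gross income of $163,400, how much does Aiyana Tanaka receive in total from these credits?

$10,840

Energy Efficiency Rebate: $163,400 is $52,800 into a $72,000 phase-out range, leaving 19,200/72,000 of the credit: $4,650 × 19,200/72,000 = $1,240.
Elderly Relief Credit: $163,400 is at or below the $166,700 threshold, so the full $2,250 applies.
Rural Housing Credit: $163,400 is below the $179,400 cutoff, so the full $7,350 applies.
Total: $1,240 + $2,250 + $7,350 = $10,840.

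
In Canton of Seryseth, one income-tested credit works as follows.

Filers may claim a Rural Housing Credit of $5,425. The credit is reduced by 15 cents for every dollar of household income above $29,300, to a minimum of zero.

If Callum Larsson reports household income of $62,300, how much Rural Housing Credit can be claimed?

$475

Rural Housing Credit: 15% of the $33,000 excess over $29,300 is $4,950; credit = $5,425 − $4,950 = $475.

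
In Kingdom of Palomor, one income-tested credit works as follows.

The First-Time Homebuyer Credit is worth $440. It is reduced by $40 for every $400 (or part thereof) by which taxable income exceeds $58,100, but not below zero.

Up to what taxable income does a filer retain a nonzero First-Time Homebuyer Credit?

After 10 increments the reduction is 10 × $40 = $400, leaving $40; one more increment wipes it out. Increment 10 ends at excess 10 × $400 = $4,000, so the highest qualifying income is $58,100 + $4,000 = $62,100.

$62,100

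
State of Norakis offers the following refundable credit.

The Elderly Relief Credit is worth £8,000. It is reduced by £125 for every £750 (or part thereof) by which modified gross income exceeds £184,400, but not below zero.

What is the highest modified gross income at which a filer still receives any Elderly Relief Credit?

£231,650

After 63 increments the reduction is 63 × £125 = £7,875, leaving £125; one more increment wipes it out. Increment 63 ends at excess 63 × £750 = £47,250, so the highest qualifying income is £184,400 + £47,250 = £231,650.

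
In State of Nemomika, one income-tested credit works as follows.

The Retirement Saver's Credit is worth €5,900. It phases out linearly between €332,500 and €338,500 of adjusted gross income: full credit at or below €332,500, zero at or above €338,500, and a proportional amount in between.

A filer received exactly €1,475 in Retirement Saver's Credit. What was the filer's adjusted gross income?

€1,475 is 1,475/5,900 of the full €5,900, so 4,425/5,900 of the €6,000 range has been used: income = €332,500 + €6,000 × 4,425/5,900 = €337,000.

€337,000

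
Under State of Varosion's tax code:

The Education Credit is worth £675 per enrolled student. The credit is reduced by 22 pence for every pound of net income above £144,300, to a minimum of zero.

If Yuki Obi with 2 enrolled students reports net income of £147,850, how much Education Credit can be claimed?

£569

Education Credit: base = 2 × £675 = £1,350. 22% of the £3,550 excess over £144,300 is £781; credit = £1,350 − £781 = £569.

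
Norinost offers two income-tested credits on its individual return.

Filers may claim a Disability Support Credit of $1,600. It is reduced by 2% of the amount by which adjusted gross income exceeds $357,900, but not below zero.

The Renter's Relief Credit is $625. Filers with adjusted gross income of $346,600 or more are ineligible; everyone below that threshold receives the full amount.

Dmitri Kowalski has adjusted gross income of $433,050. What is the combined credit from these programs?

$97

Disability Support Credit: 2% of the $75,150 excess over $357,900 is $1,503; credit = $1,600 − $1,503 = $97.
Renter's Relief Credit: $433,050 meets or exceeds the $346,600 cutoff, so the credit is $0.
Total: $97 + $0 = $97.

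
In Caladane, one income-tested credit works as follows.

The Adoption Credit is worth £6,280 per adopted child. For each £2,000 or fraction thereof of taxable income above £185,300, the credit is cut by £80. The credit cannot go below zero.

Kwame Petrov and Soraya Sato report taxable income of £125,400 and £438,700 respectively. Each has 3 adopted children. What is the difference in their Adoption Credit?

£10,160

Kwame (£125,400): Adoption Credit: base = 3 × £6,280 = £18,840. £125,400 is at or below the £185,300 threshold, so the full £18,840 applies.
Soraya (£438,700): Adoption Credit: base = 3 × £6,280 = £18,840. income exceeds £185,300 by £253,400, which is 127 full-or-partial £2,000 increments; reduction = 127 × £80 = £10,160, leaving £8,680.
Difference: |£18,840 − £8,680| = £10,160.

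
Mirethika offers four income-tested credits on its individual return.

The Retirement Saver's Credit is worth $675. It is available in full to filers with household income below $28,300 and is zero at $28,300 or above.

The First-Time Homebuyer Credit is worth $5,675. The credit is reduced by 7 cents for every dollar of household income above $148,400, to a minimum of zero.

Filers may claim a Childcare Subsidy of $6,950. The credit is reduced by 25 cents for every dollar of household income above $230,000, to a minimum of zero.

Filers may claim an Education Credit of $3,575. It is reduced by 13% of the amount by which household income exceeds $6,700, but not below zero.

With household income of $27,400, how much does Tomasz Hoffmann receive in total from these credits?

Retirement Saver's Credit: $27,400 is below the $28,300 cutoff, so the full $675 applies.
First-Time Homebuyer Credit: $27,400 is at or below the $148,400 threshold, so the full $5,675 applies.
Childcare Subsidy: $27,400 is at or below the $230,000 threshold, so the full $6,950 applies.
Education Credit: 13% of the $20,700 excess over $6,700 is $2,691; credit = $3,575 − $2,691 = $884.
Total: $675 + $5,675 + $6,950 + $884 = $14,184.

$14,184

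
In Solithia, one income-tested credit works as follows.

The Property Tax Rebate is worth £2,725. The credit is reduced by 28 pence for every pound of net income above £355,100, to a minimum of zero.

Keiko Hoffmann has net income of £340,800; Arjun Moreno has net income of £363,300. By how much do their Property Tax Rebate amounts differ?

£2,296

Keiko (£340,800): Property Tax Rebate: £340,800 is at or below the £355,100 threshold, so the full £2,725 applies.
Arjun (£363,300): Property Tax Rebate: 28% of the £8,200 excess over £355,100 is £2,296; credit = £2,725 − £2,296 = £429.
Difference: |£2,725 − £429| = £2,296.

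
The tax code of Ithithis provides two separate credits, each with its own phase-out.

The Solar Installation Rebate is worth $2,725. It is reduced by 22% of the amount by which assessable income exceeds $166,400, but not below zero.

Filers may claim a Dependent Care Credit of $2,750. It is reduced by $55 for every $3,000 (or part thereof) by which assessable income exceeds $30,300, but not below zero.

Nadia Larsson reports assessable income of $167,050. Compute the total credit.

Solar Installation Rebate: 22% of the $650 excess over $166,400 is $143; credit = $2,725 − $143 = $2,582.
Dependent Care Credit: income exceeds $30,300 by $136,750, which is 46 full-or-partial $3,000 increments; reduction = 46 × $55 = $2,530, leaving $220.
Total: $2,582 + $220 = $2,802.

$2,802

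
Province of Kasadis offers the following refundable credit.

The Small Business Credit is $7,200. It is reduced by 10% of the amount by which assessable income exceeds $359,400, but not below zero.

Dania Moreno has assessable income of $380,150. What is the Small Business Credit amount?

$5,125

Small Business Credit: 10% of the $20,750 excess over $359,400 is $2,075; credit = $7,200 − $2,075 = $5,125.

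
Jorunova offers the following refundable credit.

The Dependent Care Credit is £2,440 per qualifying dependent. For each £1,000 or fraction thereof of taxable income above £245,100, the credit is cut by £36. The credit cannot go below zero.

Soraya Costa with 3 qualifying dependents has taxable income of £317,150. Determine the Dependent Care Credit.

£4,692

Dependent Care Credit: base = 3 × £2,440 = £7,320. income exceeds £245,100 by £72,050, which is 73 full-or-partial £1,000 increments; reduction = 73 × £36 = £2,628, leaving £4,692.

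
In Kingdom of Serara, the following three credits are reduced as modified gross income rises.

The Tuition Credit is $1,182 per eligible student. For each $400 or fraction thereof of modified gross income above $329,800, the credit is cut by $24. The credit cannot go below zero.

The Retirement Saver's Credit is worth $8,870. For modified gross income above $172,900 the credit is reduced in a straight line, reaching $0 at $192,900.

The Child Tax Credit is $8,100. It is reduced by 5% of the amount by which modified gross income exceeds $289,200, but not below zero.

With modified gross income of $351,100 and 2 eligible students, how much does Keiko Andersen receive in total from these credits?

Tuition Credit: base = 2 × $1,182 = $2,364. income exceeds $329,800 by $21,300, which is 54 full-or-partial $400 increments; reduction = 54 × $24 = $1,296, leaving $1,068.
Retirement Saver's Credit: $351,100 is at or above $192,900, so the credit is $0.
Child Tax Credit: 5% of the $61,900 excess over $289,200 is $3,095; credit = $8,100 − $3,095 = $5,005.
Total: $1,068 + $0 + $5,005 = $6,073.

$6,073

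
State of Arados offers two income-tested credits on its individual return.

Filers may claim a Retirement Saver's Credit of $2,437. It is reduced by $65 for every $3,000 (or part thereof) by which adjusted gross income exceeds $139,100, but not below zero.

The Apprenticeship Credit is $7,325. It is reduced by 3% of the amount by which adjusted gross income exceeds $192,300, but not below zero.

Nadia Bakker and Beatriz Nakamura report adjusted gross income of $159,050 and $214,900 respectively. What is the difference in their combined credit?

$1,913

Nadia ($159,050): Retirement Saver's Credit: income exceeds $139,100 by $19,950, which is 7 full-or-partial $3,000 increments; reduction = 7 × $65 = $455, leaving $1,982. Apprenticeship Credit: $159,050 is at or below the $192,300 threshold, so the full $7,325 applies. total $1,982 + $7,325 = $9,307
Beatriz ($214,900): Retirement Saver's Credit: income exceeds $139,100 by $75,800, which is 26 full-or-partial $3,000 increments; reduction = 26 × $65 = $1,690, leaving $747. Apprenticeship Credit: 3% of the $22,600 excess over $192,300 is $678; credit = $7,325 − $678 = $6,647. total $747 + $6,647 = $7,394
Difference: |$9,307 − $7,394| = $1,913.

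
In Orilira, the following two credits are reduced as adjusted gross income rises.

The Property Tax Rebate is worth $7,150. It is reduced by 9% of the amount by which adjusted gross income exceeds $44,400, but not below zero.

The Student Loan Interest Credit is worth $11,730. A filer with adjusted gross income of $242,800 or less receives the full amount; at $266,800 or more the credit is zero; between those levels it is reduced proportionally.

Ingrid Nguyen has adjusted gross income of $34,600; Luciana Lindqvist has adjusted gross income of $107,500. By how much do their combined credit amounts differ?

$5,679

Ingrid ($34,600): Property Tax Rebate: $34,600 is at or below the $44,400 threshold, so the full $7,150 applies. Student Loan Interest Credit: $34,600 is at or below the $242,800 threshold, so the full $11,730 applies. total $7,150 + $11,730 = $18,880
Luciana ($107,500): Property Tax Rebate: 9% of the $63,100 excess over $44,400 is $5,679; credit = $7,150 − $5,679 = $1,471. Student Loan Interest Credit: $107,500 is at or below the $242,800 threshold, so the full $11,730 applies. total $1,471 + $11,730 = $13,201
Difference: |$18,880 − $13,201| = $5,679.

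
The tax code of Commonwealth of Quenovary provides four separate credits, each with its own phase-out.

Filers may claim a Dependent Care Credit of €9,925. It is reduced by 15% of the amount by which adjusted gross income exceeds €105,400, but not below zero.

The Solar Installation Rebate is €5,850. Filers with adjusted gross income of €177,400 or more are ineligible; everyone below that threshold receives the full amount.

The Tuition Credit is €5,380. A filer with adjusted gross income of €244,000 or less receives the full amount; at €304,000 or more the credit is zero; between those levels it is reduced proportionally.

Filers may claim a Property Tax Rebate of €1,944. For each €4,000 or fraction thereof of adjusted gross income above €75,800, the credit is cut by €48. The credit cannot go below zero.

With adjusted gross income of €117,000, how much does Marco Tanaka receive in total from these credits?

Dependent Care Credit: 15% of the €11,600 excess over €105,400 is €1,740; credit = €9,925 − €1,740 = €8,185.
Solar Installation Rebate: €117,000 is below the €177,400 cutoff, so the full €5,850 applies.
Tuition Credit: €117,000 is at or below the €244,000 threshold, so the full €5,380 applies.
Property Tax Rebate: income exceeds €75,800 by €41,200, which is 11 full-or-partial €4,000 increments; reduction = 11 × €48 = €528, leaving €1,416.
Total: €8,185 + €5,850 + €5,380 + €1,416 = €20,831.

€20,831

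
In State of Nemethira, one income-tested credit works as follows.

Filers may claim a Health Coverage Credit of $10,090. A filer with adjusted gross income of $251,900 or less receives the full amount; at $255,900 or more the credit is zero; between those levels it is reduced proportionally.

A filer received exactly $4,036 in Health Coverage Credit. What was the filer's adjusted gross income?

$254,300

$4,036 is 4,036/10,090 of the full $10,090, so 6,054/10,090 of the $4,000 range has been used: income = $251,900 + $4,000 × 6,054/10,090 = $254,300.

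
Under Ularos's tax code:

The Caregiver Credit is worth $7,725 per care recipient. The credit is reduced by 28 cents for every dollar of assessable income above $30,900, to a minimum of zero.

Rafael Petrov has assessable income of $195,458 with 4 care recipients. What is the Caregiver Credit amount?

Caregiver Credit: base = 4 × $7,725 = $30,900. 28% of the $164,558 excess over $30,900 is $46,076.24 ≥ base, so the credit is $0.

$0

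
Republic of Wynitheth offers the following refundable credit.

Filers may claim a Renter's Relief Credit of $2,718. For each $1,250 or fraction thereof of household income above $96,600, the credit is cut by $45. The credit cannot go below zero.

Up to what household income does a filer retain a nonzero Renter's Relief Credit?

After 60 increments the reduction is 60 × $45 = $2,700, leaving $18; one more increment wipes it out. Increment 60 ends at excess 60 × $1,250 = $75,000, so the highest qualifying income is $96,600 + $75,000 = $171,600.

$171,600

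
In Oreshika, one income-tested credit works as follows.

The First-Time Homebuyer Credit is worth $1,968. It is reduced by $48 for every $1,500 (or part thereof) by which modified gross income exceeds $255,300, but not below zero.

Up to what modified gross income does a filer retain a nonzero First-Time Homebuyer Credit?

$315,300

After 40 increments the reduction is 40 × $48 = $1,920, leaving $48; one more increment wipes it out. Increment 40 ends at excess 40 × $1,500 = $60,000, so the highest qualifying income is $255,300 + $60,000 = $315,300.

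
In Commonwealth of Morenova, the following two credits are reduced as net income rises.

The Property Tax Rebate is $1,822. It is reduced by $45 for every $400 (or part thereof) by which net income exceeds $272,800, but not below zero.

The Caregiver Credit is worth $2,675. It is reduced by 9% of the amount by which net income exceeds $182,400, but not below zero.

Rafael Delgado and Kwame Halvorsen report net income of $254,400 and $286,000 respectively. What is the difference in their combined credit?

$1,485

Rafael ($254,400): Property Tax Rebate: $254,400 is at or below the $272,800 threshold, so the full $1,822 applies. Caregiver Credit: 9% of the $72,000 excess over $182,400 is $6,480 ≥ base, so the credit is $0. total $1,822 + $0 = $1,822
Kwame ($286,000): Property Tax Rebate: income exceeds $272,800 by $13,200, which is 33 full-or-partial $400 increments; reduction = 33 × $45 = $1,485, leaving $337. Caregiver Credit: 9% of the $103,600 excess over $182,400 is $9,324 ≥ base, so the credit is $0. total $337 + $0 = $337
Difference: |$1,822 − $337| = $1,485.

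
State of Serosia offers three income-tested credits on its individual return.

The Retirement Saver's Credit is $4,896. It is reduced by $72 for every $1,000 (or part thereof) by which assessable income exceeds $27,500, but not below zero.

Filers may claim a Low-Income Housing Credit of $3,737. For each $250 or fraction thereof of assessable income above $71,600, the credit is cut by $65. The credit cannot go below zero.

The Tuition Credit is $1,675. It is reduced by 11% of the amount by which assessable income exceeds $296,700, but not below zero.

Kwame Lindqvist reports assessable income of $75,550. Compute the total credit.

$5,740

Retirement Saver's Credit: income exceeds $27,500 by $48,050, which is 49 full-or-partial $1,000 increments; reduction = 49 × $72 = $3,528, leaving $1,368.
Low-Income Housing Credit: income exceeds $71,600 by $3,950, which is 16 full-or-partial $250 increments; reduction = 16 × $65 = $1,040, leaving $2,697.
Tuition Credit: $75,550 is at or below the $296,700 threshold, so the full $1,675 applies.
Total: $1,368 + $2,697 + $1,675 = $5,740.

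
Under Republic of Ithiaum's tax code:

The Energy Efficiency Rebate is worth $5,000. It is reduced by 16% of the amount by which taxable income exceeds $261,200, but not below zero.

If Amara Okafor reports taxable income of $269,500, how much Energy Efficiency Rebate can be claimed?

Energy Efficiency Rebate: 16% of the $8,300 excess over $261,200 is $1,328; credit = $5,000 − $1,328 = $3,672.

$3,672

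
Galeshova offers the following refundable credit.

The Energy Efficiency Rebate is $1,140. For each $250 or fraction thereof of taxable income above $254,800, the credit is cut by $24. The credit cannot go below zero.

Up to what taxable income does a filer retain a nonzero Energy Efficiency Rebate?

$266,550

After 47 increments the reduction is 47 × $24 = $1,128, leaving $12; one more increment wipes it out. Increment 47 ends at excess 47 × $250 = $11,750, so the highest qualifying income is $254,800 + $11,750 = $266,550.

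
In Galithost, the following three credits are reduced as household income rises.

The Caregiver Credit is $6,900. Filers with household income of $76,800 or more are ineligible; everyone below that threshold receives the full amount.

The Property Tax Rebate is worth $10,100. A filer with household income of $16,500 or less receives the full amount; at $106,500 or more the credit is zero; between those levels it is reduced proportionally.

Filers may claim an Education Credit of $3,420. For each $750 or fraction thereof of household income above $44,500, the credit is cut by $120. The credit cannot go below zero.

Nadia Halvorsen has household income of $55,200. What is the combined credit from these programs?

Caregiver Credit: $55,200 is below the $76,800 cutoff, so the full $6,900 applies.
Property Tax Rebate: $55,200 is $38,700 into a $90,000 phase-out range, leaving 51,300/90,000 of the credit: $10,100 × 51,300/90,000 = $5,757.
Education Credit: income exceeds $44,500 by $10,700, which is 15 full-or-partial $750 increments; reduction = 15 × $120 = $1,800, leaving $1,620.
Total: $6,900 + $5,757 + $1,620 = $14,277.

$14,277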